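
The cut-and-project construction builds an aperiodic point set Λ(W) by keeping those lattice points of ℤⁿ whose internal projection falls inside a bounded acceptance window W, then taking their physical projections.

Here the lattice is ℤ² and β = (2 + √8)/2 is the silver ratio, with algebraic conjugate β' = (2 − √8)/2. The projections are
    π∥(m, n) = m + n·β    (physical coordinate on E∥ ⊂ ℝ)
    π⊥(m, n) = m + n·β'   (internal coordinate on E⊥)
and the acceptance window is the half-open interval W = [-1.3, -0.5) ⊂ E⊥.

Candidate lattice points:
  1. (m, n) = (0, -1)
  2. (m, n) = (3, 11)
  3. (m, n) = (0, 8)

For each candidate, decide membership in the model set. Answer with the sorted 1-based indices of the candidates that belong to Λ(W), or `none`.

Compute β' = (2−√8)/2 = -0.4142, so π⊥(m,n) = m -0.4142·n.
#1 (0,-1): internal coord 0 + (-1)·β' = +0.4142; +0.4142 ∉ [-1.3, -0.5) → out
#2 (3,11): internal coord 3 + (11)·β' = -1.5563; -1.5563 ∉ [-1.3, -0.5) → out
#3 (0,8): internal coord 0 + (8)·β' = -3.3137; -3.3137 ∉ [-1.3, -0.5) → out

none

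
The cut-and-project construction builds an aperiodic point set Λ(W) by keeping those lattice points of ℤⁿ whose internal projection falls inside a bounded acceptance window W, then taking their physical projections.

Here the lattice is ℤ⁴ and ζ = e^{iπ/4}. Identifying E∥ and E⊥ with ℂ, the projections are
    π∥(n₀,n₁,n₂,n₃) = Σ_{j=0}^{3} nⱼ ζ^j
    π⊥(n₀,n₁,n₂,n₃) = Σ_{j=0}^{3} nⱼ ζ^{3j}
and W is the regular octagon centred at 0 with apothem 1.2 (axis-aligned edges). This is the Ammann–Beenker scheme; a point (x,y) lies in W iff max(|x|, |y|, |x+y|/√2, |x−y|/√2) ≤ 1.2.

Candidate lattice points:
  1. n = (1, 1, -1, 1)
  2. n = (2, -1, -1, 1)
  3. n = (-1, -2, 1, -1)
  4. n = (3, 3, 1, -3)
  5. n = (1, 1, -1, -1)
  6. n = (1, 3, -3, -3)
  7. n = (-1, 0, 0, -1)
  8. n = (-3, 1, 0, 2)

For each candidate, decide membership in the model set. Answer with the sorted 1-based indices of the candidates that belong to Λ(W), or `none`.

π⊥(n) = n₀ + n₁ζ³ + n₂ζ⁶ + n₃ζ⁹ where ζ = e^{iπ/4}.
#1 (1, 1, -1, 1): internal (1.000000, 2.414214); octagon support 2.414214 vs apothem 1.2 → ∉ W
#2 (2, -1, -1, 1): internal (3.414214, 1.000000); octagon support 3.414214 vs apothem 1.2 → ∉ W
#3 (-1, -2, 1, -1): internal (-0.292893, -3.121320); octagon support 3.121320 vs apothem 1.2 → ∉ W
#4 (3, 3, 1, -3): internal (-1.242641, -1.000000); octagon support 1.585786 vs apothem 1.2 → ∉ W
#5 (1, 1, -1, -1): internal (-0.414214, 1.000000); octagon support 1.000000 vs apothem 1.2 → ∈ W
#6 (1, 3, -3, -3): internal (-3.242641, 3.000000); octagon support 4.414214 vs apothem 1.2 → ∉ W
#7 (-1, 0, 0, -1): internal (-1.707107, -0.707107); octagon support 1.707107 vs apothem 1.2 → ∉ W
#8 (-3, 1, 0, 2): internal (-2.292893, 2.121320); octagon support 3.121320 vs apothem 1.2 → ∉ W

5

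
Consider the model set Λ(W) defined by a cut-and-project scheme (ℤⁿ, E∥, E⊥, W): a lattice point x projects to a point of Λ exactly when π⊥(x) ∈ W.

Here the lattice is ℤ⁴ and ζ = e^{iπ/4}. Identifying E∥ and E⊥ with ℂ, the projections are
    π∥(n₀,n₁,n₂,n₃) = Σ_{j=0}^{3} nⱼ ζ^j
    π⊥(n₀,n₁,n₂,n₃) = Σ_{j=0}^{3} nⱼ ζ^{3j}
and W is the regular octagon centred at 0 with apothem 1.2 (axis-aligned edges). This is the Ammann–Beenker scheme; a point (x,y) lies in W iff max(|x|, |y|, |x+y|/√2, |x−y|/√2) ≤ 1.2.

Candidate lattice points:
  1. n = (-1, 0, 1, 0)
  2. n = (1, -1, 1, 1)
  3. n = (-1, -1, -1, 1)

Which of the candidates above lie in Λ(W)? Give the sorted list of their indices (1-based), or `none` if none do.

3

With ζ = e^{iπ/4} the internal vectors are ζ^0,ζ^3,ζ^6,ζ^9.
#1 (-1, 0, 1, 0): internal (-1.000000, -1.000000); octagon support 1.414214 vs apothem 1.2 → ∉ W
#2 (1, -1, 1, 1): internal (2.414214, -1.000000); octagon support 2.414214 vs apothem 1.2 → ∉ W
#3 (-1, -1, -1, 1): internal (0.414214, 1.000000); octagon support 1.000000 vs apothem 1.2 → ∈ W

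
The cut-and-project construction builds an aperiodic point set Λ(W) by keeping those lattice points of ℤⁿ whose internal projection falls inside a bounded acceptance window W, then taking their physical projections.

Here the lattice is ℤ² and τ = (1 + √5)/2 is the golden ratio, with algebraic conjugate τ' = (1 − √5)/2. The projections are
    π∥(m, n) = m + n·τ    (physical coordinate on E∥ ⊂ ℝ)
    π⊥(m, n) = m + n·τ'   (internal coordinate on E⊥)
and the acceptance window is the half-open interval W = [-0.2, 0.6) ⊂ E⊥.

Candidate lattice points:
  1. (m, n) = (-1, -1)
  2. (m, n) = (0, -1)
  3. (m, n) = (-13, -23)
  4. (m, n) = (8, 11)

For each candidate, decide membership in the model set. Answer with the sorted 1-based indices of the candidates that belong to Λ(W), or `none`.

none

Numerically τ ≈ 1.61803 and τ' = −1/τ ≈ -0.61803.
[1] lift (-1,-1): star map gives -0.38197; window check -0.2 ≤ -0.38197 < 0.6 is false → out
[2] lift (0,-1): star map gives 0.61803; window check -0.2 ≤ 0.61803 < 0.6 is false → out
[3] lift (-13,-23): star map gives 1.21478; window check -0.2 ≤ 1.21478 < 0.6 is false → out
[4] lift (8,11): star map gives 1.20163; window check -0.2 ≤ 1.20163 < 0.6 is false → out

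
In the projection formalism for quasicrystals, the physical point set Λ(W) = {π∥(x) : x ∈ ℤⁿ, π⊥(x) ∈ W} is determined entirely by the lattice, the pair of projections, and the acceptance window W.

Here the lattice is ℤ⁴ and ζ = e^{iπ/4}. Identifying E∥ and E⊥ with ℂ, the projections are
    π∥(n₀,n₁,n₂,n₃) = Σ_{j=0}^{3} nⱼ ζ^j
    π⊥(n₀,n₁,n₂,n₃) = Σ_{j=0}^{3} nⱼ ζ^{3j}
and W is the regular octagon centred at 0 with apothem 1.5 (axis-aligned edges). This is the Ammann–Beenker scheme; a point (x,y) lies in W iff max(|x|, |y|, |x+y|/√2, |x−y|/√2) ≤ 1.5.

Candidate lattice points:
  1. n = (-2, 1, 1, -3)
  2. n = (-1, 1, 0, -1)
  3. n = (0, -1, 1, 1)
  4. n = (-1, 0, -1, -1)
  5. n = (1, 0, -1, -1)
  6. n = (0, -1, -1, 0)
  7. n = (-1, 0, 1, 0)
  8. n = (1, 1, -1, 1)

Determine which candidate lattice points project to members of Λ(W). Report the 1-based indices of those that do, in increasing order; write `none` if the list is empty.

With ζ = e^{iπ/4} the internal vectors are ζ^0,ζ^3,ζ^6,ζ^9.
#1 (-2, 1, 1, -3): internal (-4.82843, -2.41421); octagon support 5.12132 vs apothem 1.5 → ∉ W
#2 (-1, 1, 0, -1): internal (-2.41421, 0.00000); octagon support 2.41421 vs apothem 1.5 → ∉ W
#3 (0, -1, 1, 1): internal (1.41421, -1.00000); octagon support 1.70711 vs apothem 1.5 → ∉ W
#4 (-1, 0, -1, -1): internal (-1.70711, 0.29289); octagon support 1.70711 vs apothem 1.5 → ∉ W
#5 (1, 0, -1, -1): internal (0.29289, 0.29289); octagon support 0.41421 vs apothem 1.5 → ∈ W
#6 (0, -1, -1, 0): internal (0.70711, 0.29289); octagon support 0.70711 vs apothem 1.5 → ∈ W
#7 (-1, 0, 1, 0): internal (-1.00000, -1.00000); octagon support 1.41421 vs apothem 1.5 → ∈ W
#8 (1, 1, -1, 1): internal (1.00000, 2.41421); octagon support 2.41421 vs apothem 1.5 → ∉ W

5, 6, 7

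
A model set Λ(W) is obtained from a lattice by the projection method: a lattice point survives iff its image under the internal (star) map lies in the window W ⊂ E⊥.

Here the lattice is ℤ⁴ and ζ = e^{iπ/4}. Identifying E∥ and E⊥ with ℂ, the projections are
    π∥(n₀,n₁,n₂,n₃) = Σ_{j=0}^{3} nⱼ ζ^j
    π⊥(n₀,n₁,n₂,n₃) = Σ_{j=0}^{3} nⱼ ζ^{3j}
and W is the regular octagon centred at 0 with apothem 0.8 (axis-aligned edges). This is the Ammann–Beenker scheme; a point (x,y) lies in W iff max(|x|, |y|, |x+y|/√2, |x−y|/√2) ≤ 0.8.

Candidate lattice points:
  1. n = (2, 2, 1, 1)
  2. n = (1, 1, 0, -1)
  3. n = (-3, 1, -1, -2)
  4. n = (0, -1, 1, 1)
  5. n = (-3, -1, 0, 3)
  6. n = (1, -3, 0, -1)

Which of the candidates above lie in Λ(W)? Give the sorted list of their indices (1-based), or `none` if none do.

π⊥(n) = n₀ + n₁ζ³ + n₂ζ⁶ + n₃ζ⁹ where ζ = e^{iπ/4}.
candidate 1: n = (2, 2, 1, 1) → π⊥ ≈ (+1.29289, +1.12132); max(|x|,|y|,|x±y|/√2) = 1.70711 > 0.8 ⇒ ∉ W
candidate 2: n = (1, 1, 0, -1) → π⊥ ≈ (-0.41421, +0.00000); max(|x|,|y|,|x±y|/√2) = 0.41421 ≤ 0.8 ⇒ ∈ W
candidate 3: n = (-3, 1, -1, -2) → π⊥ ≈ (-5.12132, +0.29289); max(|x|,|y|,|x±y|/√2) = 5.12132 > 0.8 ⇒ ∉ W
candidate 4: n = (0, -1, 1, 1) → π⊥ ≈ (+1.41421, -1.00000); max(|x|,|y|,|x±y|/√2) = 1.70711 > 0.8 ⇒ ∉ W
candidate 5: n = (-3, -1, 0, 3) → π⊥ ≈ (-0.17157, +1.41421); max(|x|,|y|,|x±y|/√2) = 1.41421 > 0.8 ⇒ ∉ W
candidate 6: n = (1, -3, 0, -1) → π⊥ ≈ (+2.41421, -2.82843); max(|x|,|y|,|x±y|/√2) = 3.70711 > 0.8 ⇒ ∉ W

2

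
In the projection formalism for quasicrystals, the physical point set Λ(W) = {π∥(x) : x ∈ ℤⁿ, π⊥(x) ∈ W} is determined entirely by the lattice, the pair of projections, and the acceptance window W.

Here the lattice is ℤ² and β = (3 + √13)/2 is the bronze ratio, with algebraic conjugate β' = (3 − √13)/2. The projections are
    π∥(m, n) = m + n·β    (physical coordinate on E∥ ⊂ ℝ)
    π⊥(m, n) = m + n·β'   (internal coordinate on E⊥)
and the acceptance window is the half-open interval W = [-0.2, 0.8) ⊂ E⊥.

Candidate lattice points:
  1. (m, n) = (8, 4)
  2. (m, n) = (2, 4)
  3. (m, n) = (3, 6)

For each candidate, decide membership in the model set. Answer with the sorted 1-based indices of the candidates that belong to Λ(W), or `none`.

Compute β' = (3−√13)/2 = -0.30278, so π⊥(m,n) = m -0.30278·n.
#1 (8,4): internal coord 8 + (4)·β' = +6.78890; +6.78890 ∉ [-0.2, 0.8) → out
#2 (2,4): internal coord 2 + (4)·β' = +0.78890; +0.78890 ∈ [-0.2, 0.8) → IN Λ
#3 (3,6): internal coord 3 + (6)·β' = +1.18335; +1.18335 ∉ [-0.2, 0.8) → out

2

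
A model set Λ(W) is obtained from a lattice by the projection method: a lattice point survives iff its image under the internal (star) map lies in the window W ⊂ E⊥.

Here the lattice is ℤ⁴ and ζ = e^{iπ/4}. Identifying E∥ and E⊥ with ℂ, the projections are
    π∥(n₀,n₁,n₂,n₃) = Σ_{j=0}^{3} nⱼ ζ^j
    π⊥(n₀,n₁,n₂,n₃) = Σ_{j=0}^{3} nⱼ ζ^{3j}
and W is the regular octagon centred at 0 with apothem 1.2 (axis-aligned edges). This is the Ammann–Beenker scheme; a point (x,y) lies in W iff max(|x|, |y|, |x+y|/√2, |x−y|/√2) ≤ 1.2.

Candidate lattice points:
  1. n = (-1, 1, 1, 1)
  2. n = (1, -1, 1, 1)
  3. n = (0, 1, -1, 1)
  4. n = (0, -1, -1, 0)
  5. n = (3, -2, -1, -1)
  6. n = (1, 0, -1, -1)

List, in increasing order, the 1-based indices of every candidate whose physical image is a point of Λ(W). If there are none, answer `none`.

1, 4, 6

Internal map: ζ^{3j} for j=0..3 gives (1,0), (−√2/2,√2/2), (0,−1), (√2/2,√2/2).
candidate 1: n = (-1, 1, 1, 1) → π⊥ ≈ (-1.0000, +0.4142); max(|x|,|y|,|x±y|/√2) = 1.0000 ≤ 1.2 ⇒ ∈ W
candidate 2: n = (1, -1, 1, 1) → π⊥ ≈ (+2.4142, -1.0000); max(|x|,|y|,|x±y|/√2) = 2.4142 > 1.2 ⇒ ∉ W
candidate 3: n = (0, 1, -1, 1) → π⊥ ≈ (+0.0000, +2.4142); max(|x|,|y|,|x±y|/√2) = 2.4142 > 1.2 ⇒ ∉ W
candidate 4: n = (0, -1, -1, 0) → π⊥ ≈ (+0.7071, +0.2929); max(|x|,|y|,|x±y|/√2) = 0.7071 ≤ 1.2 ⇒ ∈ W
candidate 5: n = (3, -2, -1, -1) → π⊥ ≈ (+3.7071, -1.1213); max(|x|,|y|,|x±y|/√2) = 3.7071 > 1.2 ⇒ ∉ W
candidate 6: n = (1, 0, -1, -1) → π⊥ ≈ (+0.2929, +0.2929); max(|x|,|y|,|x±y|/√2) = 0.4142 ≤ 1.2 ⇒ ∈ W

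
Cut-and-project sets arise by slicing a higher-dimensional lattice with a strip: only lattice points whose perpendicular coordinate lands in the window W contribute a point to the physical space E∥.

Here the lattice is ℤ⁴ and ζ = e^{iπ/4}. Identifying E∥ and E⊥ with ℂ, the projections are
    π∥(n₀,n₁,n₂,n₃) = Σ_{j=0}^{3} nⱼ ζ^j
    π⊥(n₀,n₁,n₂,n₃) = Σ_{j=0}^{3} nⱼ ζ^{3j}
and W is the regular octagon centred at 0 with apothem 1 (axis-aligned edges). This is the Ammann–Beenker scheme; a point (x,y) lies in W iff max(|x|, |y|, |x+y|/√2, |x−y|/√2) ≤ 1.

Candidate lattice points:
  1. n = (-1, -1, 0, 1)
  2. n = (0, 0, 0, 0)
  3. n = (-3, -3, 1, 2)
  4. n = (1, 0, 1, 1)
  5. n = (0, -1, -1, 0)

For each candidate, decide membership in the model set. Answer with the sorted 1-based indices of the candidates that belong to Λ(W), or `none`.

Internal map: ζ^{3j} for j=0..3 gives (1,0), (−√2/2,√2/2), (0,−1), (√2/2,√2/2).
#1 (-1, -1, 0, 1): internal (0.41421, 0.00000); octagon support 0.41421 vs apothem 1 → ∈ W
#2 (0, 0, 0, 0): internal (0.00000, 0.00000); octagon support 0.00000 vs apothem 1 → ∈ W
#3 (-3, -3, 1, 2): internal (0.53553, -1.70711); octagon support 1.70711 vs apothem 1 → ∉ W
#4 (1, 0, 1, 1): internal (1.70711, -0.29289); octagon support 1.70711 vs apothem 1 → ∉ W
#5 (0, -1, -1, 0): internal (0.70711, 0.29289); octagon support 0.70711 vs apothem 1 → ∈ W

1, 2, 5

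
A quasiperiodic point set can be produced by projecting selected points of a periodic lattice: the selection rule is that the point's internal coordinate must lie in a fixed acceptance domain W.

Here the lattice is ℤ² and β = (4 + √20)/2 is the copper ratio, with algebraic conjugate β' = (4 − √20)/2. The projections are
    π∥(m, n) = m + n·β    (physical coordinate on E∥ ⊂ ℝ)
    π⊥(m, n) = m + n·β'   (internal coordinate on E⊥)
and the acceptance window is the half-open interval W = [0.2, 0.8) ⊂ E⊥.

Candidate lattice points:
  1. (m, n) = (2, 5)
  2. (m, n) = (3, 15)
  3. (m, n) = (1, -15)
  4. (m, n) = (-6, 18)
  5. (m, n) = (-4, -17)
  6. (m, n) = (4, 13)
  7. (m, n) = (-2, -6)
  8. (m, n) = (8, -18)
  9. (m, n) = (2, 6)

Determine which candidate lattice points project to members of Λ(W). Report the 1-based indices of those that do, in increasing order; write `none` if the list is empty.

β' = (4−√20)/2 ≈ -0.23607.
#1 (2,5): internal coord 2 + (5)·β' = +0.81966; +0.81966 ∉ [0.2, 0.8) → out
#2 (3,15): internal coord 3 + (15)·β' = -0.54102; -0.54102 ∉ [0.2, 0.8) → out
#3 (1,-15): internal coord 1 + (-15)·β' = +4.54102; +4.54102 ∉ [0.2, 0.8) → out
#4 (-6,18): internal coord -6 + (18)·β' = -10.24922; -10.24922 ∉ [0.2, 0.8) → out
#5 (-4,-17): internal coord -4 + (-17)·β' = +0.01316; +0.01316 ∉ [0.2, 0.8) → out
#6 (4,13): internal coord 4 + (13)·β' = +0.93112; +0.93112 ∉ [0.2, 0.8) → out
#7 (-2,-6): internal coord -2 + (-6)·β' = -0.58359; -0.58359 ∉ [0.2, 0.8) → out
#8 (8,-18): internal coord 8 + (-18)·β' = +12.24922; +12.24922 ∉ [0.2, 0.8) → out
#9 (2,6): internal coord 2 + (6)·β' = +0.58359; +0.58359 ∈ [0.2, 0.8) → IN Λ

9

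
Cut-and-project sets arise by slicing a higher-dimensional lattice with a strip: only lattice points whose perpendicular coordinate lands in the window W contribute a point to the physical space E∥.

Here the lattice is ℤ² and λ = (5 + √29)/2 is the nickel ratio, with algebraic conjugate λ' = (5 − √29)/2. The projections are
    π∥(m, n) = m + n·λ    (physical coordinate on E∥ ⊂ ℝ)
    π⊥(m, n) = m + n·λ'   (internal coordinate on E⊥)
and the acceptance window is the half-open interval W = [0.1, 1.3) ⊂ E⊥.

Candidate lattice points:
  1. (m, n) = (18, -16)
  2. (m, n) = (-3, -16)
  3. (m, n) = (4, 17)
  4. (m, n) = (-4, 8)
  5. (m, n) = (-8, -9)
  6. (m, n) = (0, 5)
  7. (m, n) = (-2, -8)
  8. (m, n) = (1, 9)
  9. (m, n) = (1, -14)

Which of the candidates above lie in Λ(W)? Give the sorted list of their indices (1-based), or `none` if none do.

Numerically λ ≈ 5.1926 and λ' = −1/λ ≈ -0.1926.
[1] lift (18,-16): star map gives 21.0813; window check 0.1 ≤ 21.0813 < 1.3 is false → out
[2] lift (-3,-16): star map gives 0.0813; window check 0.1 ≤ 0.0813 < 1.3 is false → out
[3] lift (4,17): star map gives 0.7261; window check 0.1 ≤ 0.7261 < 1.3 is true → IN Λ
[4] lift (-4,8): star map gives -5.5407; window check 0.1 ≤ -5.5407 < 1.3 is false → out
[5] lift (-8,-9): star map gives -6.2668; window check 0.1 ≤ -6.2668 < 1.3 is false → out
[6] lift (0,5): star map gives -0.9629; window check 0.1 ≤ -0.9629 < 1.3 is false → out
[7] lift (-2,-8): star map gives -0.4593; window check 0.1 ≤ -0.4593 < 1.3 is false → out
[8] lift (1,9): star map gives -0.7332; window check 0.1 ≤ -0.7332 < 1.3 is false → out
[9] lift (1,-14): star map gives 3.6962; window check 0.1 ≤ 3.6962 < 1.3 is false → out

3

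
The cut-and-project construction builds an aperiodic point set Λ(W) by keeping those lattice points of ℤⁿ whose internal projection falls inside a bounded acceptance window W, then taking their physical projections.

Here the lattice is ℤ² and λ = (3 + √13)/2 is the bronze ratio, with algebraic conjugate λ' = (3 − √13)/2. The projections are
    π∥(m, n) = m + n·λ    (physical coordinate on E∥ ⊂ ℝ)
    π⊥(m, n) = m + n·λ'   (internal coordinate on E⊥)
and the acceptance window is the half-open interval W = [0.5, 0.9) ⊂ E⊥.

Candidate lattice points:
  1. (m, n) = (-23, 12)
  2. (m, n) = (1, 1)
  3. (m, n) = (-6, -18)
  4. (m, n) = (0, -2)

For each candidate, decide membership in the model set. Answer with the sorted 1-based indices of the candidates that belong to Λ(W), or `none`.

Numerically λ ≈ 3.3028 and λ' = −1/λ ≈ -0.3028.
[1] lift (-23,12): star map gives -26.6333; window check 0.5 ≤ -26.6333 < 0.9 is false → out
[2] lift (1,1): star map gives 0.6972; window check 0.5 ≤ 0.6972 < 0.9 is true → IN Λ
[3] lift (-6,-18): star map gives -0.5500; window check 0.5 ≤ -0.5500 < 0.9 is false → out
[4] lift (0,-2): star map gives 0.6056; window check 0.5 ≤ 0.6056 < 0.9 is true → IN Λ

2, 4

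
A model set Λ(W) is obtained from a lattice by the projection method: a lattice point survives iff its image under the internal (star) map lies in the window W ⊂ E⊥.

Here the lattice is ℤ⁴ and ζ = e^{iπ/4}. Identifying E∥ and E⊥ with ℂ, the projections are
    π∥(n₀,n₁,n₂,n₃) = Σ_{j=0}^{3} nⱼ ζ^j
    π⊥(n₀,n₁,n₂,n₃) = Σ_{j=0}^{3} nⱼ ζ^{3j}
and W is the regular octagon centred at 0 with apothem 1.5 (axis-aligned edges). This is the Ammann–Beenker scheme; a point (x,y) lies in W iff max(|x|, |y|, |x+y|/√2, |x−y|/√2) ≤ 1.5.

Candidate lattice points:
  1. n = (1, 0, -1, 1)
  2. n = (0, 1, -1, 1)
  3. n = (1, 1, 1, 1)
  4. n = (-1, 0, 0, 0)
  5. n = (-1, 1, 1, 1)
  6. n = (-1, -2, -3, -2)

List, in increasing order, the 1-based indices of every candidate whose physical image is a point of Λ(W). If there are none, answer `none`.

π⊥(n) = n₀ + n₁ζ³ + n₂ζ⁶ + n₃ζ⁹ where ζ = e^{iπ/4}.
candidate 1: n = (1, 0, -1, 1) → π⊥ ≈ (+1.7071, +1.7071); max(|x|,|y|,|x±y|/√2) = 2.4142 > 1.5 ⇒ ∉ W
candidate 2: n = (0, 1, -1, 1) → π⊥ ≈ (+0.0000, +2.4142); max(|x|,|y|,|x±y|/√2) = 2.4142 > 1.5 ⇒ ∉ W
candidate 3: n = (1, 1, 1, 1) → π⊥ ≈ (+1.0000, +0.4142); max(|x|,|y|,|x±y|/√2) = 1.0000 ≤ 1.5 ⇒ ∈ W
candidate 4: n = (-1, 0, 0, 0) → π⊥ ≈ (-1.0000, +0.0000); max(|x|,|y|,|x±y|/√2) = 1.0000 ≤ 1.5 ⇒ ∈ W
candidate 5: n = (-1, 1, 1, 1) → π⊥ ≈ (-1.0000, +0.4142); max(|x|,|y|,|x±y|/√2) = 1.0000 ≤ 1.5 ⇒ ∈ W
candidate 6: n = (-1, -2, -3, -2) → π⊥ ≈ (-1.0000, +0.1716); max(|x|,|y|,|x±y|/√2) = 1.0000 ≤ 1.5 ⇒ ∈ W

3, 4, 5, 6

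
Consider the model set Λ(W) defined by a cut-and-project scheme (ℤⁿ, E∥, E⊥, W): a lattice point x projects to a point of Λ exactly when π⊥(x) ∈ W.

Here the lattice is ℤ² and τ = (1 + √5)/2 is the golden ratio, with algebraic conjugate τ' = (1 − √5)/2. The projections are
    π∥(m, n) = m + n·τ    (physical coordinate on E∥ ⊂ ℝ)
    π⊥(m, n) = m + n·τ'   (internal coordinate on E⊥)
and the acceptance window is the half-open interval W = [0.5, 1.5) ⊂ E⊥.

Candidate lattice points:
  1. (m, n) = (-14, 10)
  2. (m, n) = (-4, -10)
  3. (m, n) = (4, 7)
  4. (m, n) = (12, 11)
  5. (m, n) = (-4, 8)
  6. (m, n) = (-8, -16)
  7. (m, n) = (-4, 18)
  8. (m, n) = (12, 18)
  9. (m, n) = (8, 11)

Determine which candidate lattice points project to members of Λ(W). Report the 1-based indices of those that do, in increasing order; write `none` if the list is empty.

Compute τ' = (1−√5)/2 = -0.6180, so π⊥(m,n) = m -0.6180·n.
#1 (-14,10): internal coord -14 + (10)·τ' = -20.1803; -20.1803 ∉ [0.5, 1.5) → out
#2 (-4,-10): internal coord -4 + (-10)·τ' = +2.1803; +2.1803 ∉ [0.5, 1.5) → out
#3 (4,7): internal coord 4 + (7)·τ' = -0.3262; -0.3262 ∉ [0.5, 1.5) → out
#4 (12,11): internal coord 12 + (11)·τ' = +5.2016; +5.2016 ∉ [0.5, 1.5) → out
#5 (-4,8): internal coord -4 + (8)·τ' = -8.9443; -8.9443 ∉ [0.5, 1.5) → out
#6 (-8,-16): internal coord -8 + (-16)·τ' = +1.8885; +1.8885 ∉ [0.5, 1.5) → out
#7 (-4,18): internal coord -4 + (18)·τ' = -15.1246; -15.1246 ∉ [0.5, 1.5) → out
#8 (12,18): internal coord 12 + (18)·τ' = +0.8754; +0.8754 ∈ [0.5, 1.5) → IN Λ
#9 (8,11): internal coord 8 + (11)·τ' = +1.2016; +1.2016 ∈ [0.5, 1.5) → IN Λ

8, 9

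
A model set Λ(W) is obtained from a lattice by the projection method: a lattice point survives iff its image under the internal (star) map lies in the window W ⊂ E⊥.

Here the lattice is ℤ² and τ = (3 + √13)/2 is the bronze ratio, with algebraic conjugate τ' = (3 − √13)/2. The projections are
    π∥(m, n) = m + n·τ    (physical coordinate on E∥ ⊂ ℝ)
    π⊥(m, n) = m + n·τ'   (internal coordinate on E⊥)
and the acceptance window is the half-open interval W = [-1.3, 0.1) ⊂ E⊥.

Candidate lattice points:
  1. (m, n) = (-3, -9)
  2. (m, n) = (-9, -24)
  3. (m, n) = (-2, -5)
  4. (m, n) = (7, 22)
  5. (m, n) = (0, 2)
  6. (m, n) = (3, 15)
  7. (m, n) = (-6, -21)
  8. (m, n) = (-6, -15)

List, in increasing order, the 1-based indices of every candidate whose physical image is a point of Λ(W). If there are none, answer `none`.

1, 3, 5

Numerically τ ≈ 3.30278 and τ' = −1/τ ≈ -0.30278.
#1 (-3,-9): internal coord -3 + (-9)·τ' = -0.27502; -0.27502 ∈ [-1.3, 0.1) → IN Λ
#2 (-9,-24): internal coord -9 + (-24)·τ' = -1.73338; -1.73338 ∉ [-1.3, 0.1) → out
#3 (-2,-5): internal coord -2 + (-5)·τ' = -0.48612; -0.48612 ∈ [-1.3, 0.1) → IN Λ
#4 (7,22): internal coord 7 + (22)·τ' = +0.33894; +0.33894 ∉ [-1.3, 0.1) → out
#5 (0,2): internal coord 0 + (2)·τ' = -0.60555; -0.60555 ∈ [-1.3, 0.1) → IN Λ
#6 (3,15): internal coord 3 + (15)·τ' = -1.54163; -1.54163 ∉ [-1.3, 0.1) → out
#7 (-6,-21): internal coord -6 + (-21)·τ' = +0.35829; +0.35829 ∉ [-1.3, 0.1) → out
#8 (-6,-15): internal coord -6 + (-15)·τ' = -1.45837; -1.45837 ∉ [-1.3, 0.1) → out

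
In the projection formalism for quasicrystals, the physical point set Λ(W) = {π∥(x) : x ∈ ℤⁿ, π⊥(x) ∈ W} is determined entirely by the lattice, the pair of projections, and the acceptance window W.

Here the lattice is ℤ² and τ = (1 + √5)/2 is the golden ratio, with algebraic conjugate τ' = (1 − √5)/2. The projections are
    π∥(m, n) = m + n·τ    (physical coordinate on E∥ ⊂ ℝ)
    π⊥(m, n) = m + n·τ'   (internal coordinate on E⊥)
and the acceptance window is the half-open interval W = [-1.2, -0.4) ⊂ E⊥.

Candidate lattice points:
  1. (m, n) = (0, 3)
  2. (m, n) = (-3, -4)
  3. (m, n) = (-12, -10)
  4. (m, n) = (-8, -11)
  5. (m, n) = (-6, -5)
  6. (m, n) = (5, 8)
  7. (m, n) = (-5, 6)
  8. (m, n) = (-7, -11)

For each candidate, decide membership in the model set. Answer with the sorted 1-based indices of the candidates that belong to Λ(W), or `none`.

2

Compute τ' = (1−√5)/2 = -0.61803, so π⊥(m,n) = m -0.61803·n.
candidate 1: (m,n)=(0,3) → π∥ = 0+3·τ ≈ 4.85410, π⊥ = 0+3·τ' ≈ -1.85410 ∉ [-1.2, -0.4) ⇒ out
candidate 2: (m,n)=(-3,-4) → π∥ = -3-4·τ ≈ -9.47214, π⊥ = -3-4·τ' ≈ -0.52786 ∈ [-1.2, -0.4) ⇒ IN Λ
candidate 3: (m,n)=(-12,-10) → π∥ = -12-10·τ ≈ -28.18034, π⊥ = -12-10·τ' ≈ -5.81966 ∉ [-1.2, -0.4) ⇒ out
candidate 4: (m,n)=(-8,-11) → π∥ = -8-11·τ ≈ -25.79837, π⊥ = -8-11·τ' ≈ -1.20163 ∉ [-1.2, -0.4) ⇒ out
candidate 5: (m,n)=(-6,-5) → π∥ = -6-5·τ ≈ -14.09017, π⊥ = -6-5·τ' ≈ -2.90983 ∉ [-1.2, -0.4) ⇒ out
candidate 6: (m,n)=(5,8) → π∥ = 5+8·τ ≈ 17.94427, π⊥ = 5+8·τ' ≈ 0.05573 ∉ [-1.2, -0.4) ⇒ out
candidate 7: (m,n)=(-5,6) → π∥ = -5+6·τ ≈ 4.70820, π⊥ = -5+6·τ' ≈ -8.70820 ∉ [-1.2, -0.4) ⇒ out
candidate 8: (m,n)=(-7,-11) → π∥ = -7-11·τ ≈ -24.79837, π⊥ = -7-11·τ' ≈ -0.20163 ∉ [-1.2, -0.4) ⇒ out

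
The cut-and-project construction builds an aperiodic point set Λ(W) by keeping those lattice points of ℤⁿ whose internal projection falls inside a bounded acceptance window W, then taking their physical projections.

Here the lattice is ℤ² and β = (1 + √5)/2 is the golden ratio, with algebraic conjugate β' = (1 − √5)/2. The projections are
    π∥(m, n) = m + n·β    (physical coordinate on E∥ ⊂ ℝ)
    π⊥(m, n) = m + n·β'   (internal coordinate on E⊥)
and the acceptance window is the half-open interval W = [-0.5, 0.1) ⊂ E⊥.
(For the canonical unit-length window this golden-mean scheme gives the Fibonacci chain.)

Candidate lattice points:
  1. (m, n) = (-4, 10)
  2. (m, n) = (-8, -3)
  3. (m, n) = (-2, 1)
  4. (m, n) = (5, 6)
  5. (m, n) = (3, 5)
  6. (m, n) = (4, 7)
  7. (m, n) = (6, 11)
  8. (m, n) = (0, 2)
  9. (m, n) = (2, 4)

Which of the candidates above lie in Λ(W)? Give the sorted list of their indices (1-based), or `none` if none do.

Numerically β ≈ 1.61803 and β' = −1/β ≈ -0.61803.
candidate 1: (m,n)=(-4,10) → π∥ = -4+10·β ≈ 12.18034, π⊥ = -4+10·β' ≈ -10.18034 ∉ [-0.5, 0.1) ⇒ out
candidate 2: (m,n)=(-8,-3) → π∥ = -8-3·β ≈ -12.85410, π⊥ = -8-3·β' ≈ -6.14590 ∉ [-0.5, 0.1) ⇒ out
candidate 3: (m,n)=(-2,1) → π∥ = -2+1·β ≈ -0.38197, π⊥ = -2+1·β' ≈ -2.61803 ∉ [-0.5, 0.1) ⇒ out
candidate 4: (m,n)=(5,6) → π∥ = 5+6·β ≈ 14.70820, π⊥ = 5+6·β' ≈ 1.29180 ∉ [-0.5, 0.1) ⇒ out
candidate 5: (m,n)=(3,5) → π∥ = 3+5·β ≈ 11.09017, π⊥ = 3+5·β' ≈ -0.09017 ∈ [-0.5, 0.1) ⇒ IN Λ
candidate 6: (m,n)=(4,7) → π∥ = 4+7·β ≈ 15.32624, π⊥ = 4+7·β' ≈ -0.32624 ∈ [-0.5, 0.1) ⇒ IN Λ
candidate 7: (m,n)=(6,11) → π∥ = 6+11·β ≈ 23.79837, π⊥ = 6+11·β' ≈ -0.79837 ∉ [-0.5, 0.1) ⇒ out
candidate 8: (m,n)=(0,2) → π∥ = 0+2·β ≈ 3.23607, π⊥ = 0+2·β' ≈ -1.23607 ∉ [-0.5, 0.1) ⇒ out
candidate 9: (m,n)=(2,4) → π∥ = 2+4·β ≈ 8.47214, π⊥ = 2+4·β' ≈ -0.47214 ∈ [-0.5, 0.1) ⇒ IN Λ

5, 6, 9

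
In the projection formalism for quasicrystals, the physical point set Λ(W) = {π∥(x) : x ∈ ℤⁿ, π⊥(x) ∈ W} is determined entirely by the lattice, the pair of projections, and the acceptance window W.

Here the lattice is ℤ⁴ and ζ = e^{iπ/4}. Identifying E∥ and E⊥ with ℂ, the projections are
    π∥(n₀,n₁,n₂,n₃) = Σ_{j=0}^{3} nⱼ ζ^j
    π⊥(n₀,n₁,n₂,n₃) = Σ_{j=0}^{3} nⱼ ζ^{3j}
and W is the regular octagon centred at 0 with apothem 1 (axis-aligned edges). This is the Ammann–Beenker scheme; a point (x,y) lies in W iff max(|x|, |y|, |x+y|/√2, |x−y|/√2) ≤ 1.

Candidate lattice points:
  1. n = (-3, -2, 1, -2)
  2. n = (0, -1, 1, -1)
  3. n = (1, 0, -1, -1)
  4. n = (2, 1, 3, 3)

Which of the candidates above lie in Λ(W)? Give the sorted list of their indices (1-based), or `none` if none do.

With ζ = e^{iπ/4} the internal vectors are ζ^0,ζ^3,ζ^6,ζ^9.
candidate 1: n = (-3, -2, 1, -2) → π⊥ ≈ (-3.000000, -3.828427); max(|x|,|y|,|x±y|/√2) = 4.828427 > 1 ⇒ ∉ W
candidate 2: n = (0, -1, 1, -1) → π⊥ ≈ (+0.000000, -2.414214); max(|x|,|y|,|x±y|/√2) = 2.414214 > 1 ⇒ ∉ W
candidate 3: n = (1, 0, -1, -1) → π⊥ ≈ (+0.292893, +0.292893); max(|x|,|y|,|x±y|/√2) = 0.414214 ≤ 1 ⇒ ∈ W
candidate 4: n = (2, 1, 3, 3) → π⊥ ≈ (+3.414214, -0.171573); max(|x|,|y|,|x±y|/√2) = 3.414214 > 1 ⇒ ∉ W

3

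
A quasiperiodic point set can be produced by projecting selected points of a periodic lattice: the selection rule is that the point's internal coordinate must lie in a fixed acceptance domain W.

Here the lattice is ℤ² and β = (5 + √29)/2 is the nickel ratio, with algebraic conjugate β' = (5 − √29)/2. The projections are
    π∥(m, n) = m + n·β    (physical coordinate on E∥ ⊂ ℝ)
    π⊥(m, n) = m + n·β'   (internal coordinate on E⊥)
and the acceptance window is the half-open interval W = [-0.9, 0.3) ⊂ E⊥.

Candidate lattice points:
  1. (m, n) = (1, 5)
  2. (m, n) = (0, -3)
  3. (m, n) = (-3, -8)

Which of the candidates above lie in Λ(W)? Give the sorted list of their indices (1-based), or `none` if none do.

1

β' = (5−√29)/2 ≈ -0.192582.
#1 (1,5): internal coord 1 + (5)·β' = +0.037088; +0.037088 ∈ [-0.9, 0.3) → IN Λ
#2 (0,-3): internal coord 0 + (-3)·β' = +0.577747; +0.577747 ∉ [-0.9, 0.3) → out
#3 (-3,-8): internal coord -3 + (-8)·β' = -1.459341; -1.459341 ∉ [-0.9, 0.3) → out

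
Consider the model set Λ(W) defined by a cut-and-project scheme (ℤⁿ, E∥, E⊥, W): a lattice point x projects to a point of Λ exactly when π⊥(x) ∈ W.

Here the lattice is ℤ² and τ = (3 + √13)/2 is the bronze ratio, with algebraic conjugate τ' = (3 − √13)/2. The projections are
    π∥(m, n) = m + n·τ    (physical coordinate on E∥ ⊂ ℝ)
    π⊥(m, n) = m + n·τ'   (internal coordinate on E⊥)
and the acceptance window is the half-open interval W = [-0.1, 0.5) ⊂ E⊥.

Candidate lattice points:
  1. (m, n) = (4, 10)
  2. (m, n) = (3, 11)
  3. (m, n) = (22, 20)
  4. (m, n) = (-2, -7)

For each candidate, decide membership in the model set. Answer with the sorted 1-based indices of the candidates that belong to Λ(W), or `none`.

Numerically τ ≈ 3.302776 and τ' = −1/τ ≈ -0.302776.
[1] lift (4,10): star map gives 0.972244; window check -0.1 ≤ 0.972244 < 0.5 is false → out
[2] lift (3,11): star map gives -0.330532; window check -0.1 ≤ -0.330532 < 0.5 is false → out
[3] lift (22,20): star map gives 15.944487; window check -0.1 ≤ 15.944487 < 0.5 is false → out
[4] lift (-2,-7): star map gives 0.119429; window check -0.1 ≤ 0.119429 < 0.5 is true → IN Λ

4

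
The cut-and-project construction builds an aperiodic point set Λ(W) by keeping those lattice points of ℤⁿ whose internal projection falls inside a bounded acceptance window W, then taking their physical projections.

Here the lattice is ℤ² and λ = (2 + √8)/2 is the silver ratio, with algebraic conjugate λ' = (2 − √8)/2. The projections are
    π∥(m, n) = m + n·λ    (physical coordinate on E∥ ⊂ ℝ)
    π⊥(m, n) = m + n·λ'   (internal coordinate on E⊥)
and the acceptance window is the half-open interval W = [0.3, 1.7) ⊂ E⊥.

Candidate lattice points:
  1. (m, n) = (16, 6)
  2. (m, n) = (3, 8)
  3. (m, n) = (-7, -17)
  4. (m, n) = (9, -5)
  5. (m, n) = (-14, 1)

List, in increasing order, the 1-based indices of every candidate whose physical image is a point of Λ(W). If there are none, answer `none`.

none

Numerically λ ≈ 2.4142 and λ' = −1/λ ≈ -0.4142.
[1] lift (16,6): star map gives 13.5147; window check 0.3 ≤ 13.5147 < 1.7 is false → out
[2] lift (3,8): star map gives -0.3137; window check 0.3 ≤ -0.3137 < 1.7 is false → out
[3] lift (-7,-17): star map gives 0.0416; window check 0.3 ≤ 0.0416 < 1.7 is false → out
[4] lift (9,-5): star map gives 11.0711; window check 0.3 ≤ 11.0711 < 1.7 is false → out
[5] lift (-14,1): star map gives -14.4142; window check 0.3 ≤ -14.4142 < 1.7 is false → out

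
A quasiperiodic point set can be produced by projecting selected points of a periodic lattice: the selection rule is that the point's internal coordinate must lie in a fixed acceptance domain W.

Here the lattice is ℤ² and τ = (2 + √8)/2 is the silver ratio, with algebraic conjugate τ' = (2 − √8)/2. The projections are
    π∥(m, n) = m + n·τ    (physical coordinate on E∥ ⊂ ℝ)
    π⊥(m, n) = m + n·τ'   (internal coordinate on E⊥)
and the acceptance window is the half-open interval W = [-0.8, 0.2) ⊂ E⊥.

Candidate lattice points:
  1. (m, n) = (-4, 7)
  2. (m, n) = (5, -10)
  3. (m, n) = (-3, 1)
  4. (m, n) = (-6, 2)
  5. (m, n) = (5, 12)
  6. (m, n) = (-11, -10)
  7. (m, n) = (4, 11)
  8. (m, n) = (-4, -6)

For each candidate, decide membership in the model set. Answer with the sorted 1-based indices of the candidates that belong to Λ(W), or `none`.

Numerically τ ≈ 2.414214 and τ' = −1/τ ≈ -0.414214.
candidate 1: (m,n)=(-4,7) → π∥ = -4+7·τ ≈ 12.899495, π⊥ = -4+7·τ' ≈ -6.899495 ∉ [-0.8, 0.2) ⇒ out
candidate 2: (m,n)=(5,-10) → π∥ = 5-10·τ ≈ -19.142136, π⊥ = 5-10·τ' ≈ 9.142136 ∉ [-0.8, 0.2) ⇒ out
candidate 3: (m,n)=(-3,1) → π∥ = -3+1·τ ≈ -0.585786, π⊥ = -3+1·τ' ≈ -3.414214 ∉ [-0.8, 0.2) ⇒ out
candidate 4: (m,n)=(-6,2) → π∥ = -6+2·τ ≈ -1.171573, π⊥ = -6+2·τ' ≈ -6.828427 ∉ [-0.8, 0.2) ⇒ out
candidate 5: (m,n)=(5,12) → π∥ = 5+12·τ ≈ 33.970563, π⊥ = 5+12·τ' ≈ 0.029437 ∈ [-0.8, 0.2) ⇒ IN Λ
candidate 6: (m,n)=(-11,-10) → π∥ = -11-10·τ ≈ -35.142136, π⊥ = -11-10·τ' ≈ -6.857864 ∉ [-0.8, 0.2) ⇒ out
candidate 7: (m,n)=(4,11) → π∥ = 4+11·τ ≈ 30.556349, π⊥ = 4+11·τ' ≈ -0.556349 ∈ [-0.8, 0.2) ⇒ IN Λ
candidate 8: (m,n)=(-4,-6) → π∥ = -4-6·τ ≈ -18.485281, π⊥ = -4-6·τ' ≈ -1.514719 ∉ [-0.8, 0.2) ⇒ out

5, 7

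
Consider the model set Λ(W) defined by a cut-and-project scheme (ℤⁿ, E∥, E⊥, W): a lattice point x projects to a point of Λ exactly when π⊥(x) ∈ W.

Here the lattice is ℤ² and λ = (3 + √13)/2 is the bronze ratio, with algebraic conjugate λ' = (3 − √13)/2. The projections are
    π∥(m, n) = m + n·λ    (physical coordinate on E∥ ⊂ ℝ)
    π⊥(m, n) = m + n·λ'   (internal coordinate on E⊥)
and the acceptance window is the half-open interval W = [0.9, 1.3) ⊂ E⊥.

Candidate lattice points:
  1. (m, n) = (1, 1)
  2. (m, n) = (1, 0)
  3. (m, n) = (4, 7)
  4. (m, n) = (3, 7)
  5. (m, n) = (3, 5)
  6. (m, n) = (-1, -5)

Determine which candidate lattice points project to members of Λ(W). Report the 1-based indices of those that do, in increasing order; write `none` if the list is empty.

Numerically λ ≈ 3.30278 and λ' = −1/λ ≈ -0.30278.
#1 (1,1): internal coord 1 + (1)·λ' = +0.69722; +0.69722 ∉ [0.9, 1.3) → out
#2 (1,0): internal coord 1 + (0)·λ' = +1.00000; +1.00000 ∈ [0.9, 1.3) → IN Λ
#3 (4,7): internal coord 4 + (7)·λ' = +1.88057; +1.88057 ∉ [0.9, 1.3) → out
#4 (3,7): internal coord 3 + (7)·λ' = +0.88057; +0.88057 ∉ [0.9, 1.3) → out
#5 (3,5): internal coord 3 + (5)·λ' = +1.48612; +1.48612 ∉ [0.9, 1.3) → out
#6 (-1,-5): internal coord -1 + (-5)·λ' = +0.51388; +0.51388 ∉ [0.9, 1.3) → out

2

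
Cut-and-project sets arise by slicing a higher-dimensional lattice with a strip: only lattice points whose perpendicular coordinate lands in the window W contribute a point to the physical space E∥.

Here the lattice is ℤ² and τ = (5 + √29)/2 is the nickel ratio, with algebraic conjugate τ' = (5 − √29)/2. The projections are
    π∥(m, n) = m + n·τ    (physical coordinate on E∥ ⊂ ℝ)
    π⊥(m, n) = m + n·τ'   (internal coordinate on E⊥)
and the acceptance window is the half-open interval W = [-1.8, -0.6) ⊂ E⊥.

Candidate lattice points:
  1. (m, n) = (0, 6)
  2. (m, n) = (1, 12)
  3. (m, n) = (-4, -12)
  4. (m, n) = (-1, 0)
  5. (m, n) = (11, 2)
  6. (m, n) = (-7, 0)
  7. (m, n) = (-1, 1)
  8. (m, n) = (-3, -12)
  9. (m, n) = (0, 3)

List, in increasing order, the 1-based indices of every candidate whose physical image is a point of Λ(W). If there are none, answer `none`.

τ' = (5−√29)/2 ≈ -0.1926.
candidate 1: (m,n)=(0,6) → π∥ = 0+6·τ ≈ 31.1555, π⊥ = 0+6·τ' ≈ -1.1555 ∈ [-1.8, -0.6) ⇒ IN Λ
candidate 2: (m,n)=(1,12) → π∥ = 1+12·τ ≈ 63.3110, π⊥ = 1+12·τ' ≈ -1.3110 ∈ [-1.8, -0.6) ⇒ IN Λ
candidate 3: (m,n)=(-4,-12) → π∥ = -4-12·τ ≈ -66.3110, π⊥ = -4-12·τ' ≈ -1.6890 ∈ [-1.8, -0.6) ⇒ IN Λ
candidate 4: (m,n)=(-1,0) → π∥ = -1+0·τ ≈ -1.0000, π⊥ = -1+0·τ' ≈ -1.0000 ∈ [-1.8, -0.6) ⇒ IN Λ
candidate 5: (m,n)=(11,2) → π∥ = 11+2·τ ≈ 21.3852, π⊥ = 11+2·τ' ≈ 10.6148 ∉ [-1.8, -0.6) ⇒ out
candidate 6: (m,n)=(-7,0) → π∥ = -7+0·τ ≈ -7.0000, π⊥ = -7+0·τ' ≈ -7.0000 ∉ [-1.8, -0.6) ⇒ out
candidate 7: (m,n)=(-1,1) → π∥ = -1+1·τ ≈ 4.1926, π⊥ = -1+1·τ' ≈ -1.1926 ∈ [-1.8, -0.6) ⇒ IN Λ
candidate 8: (m,n)=(-3,-12) → π∥ = -3-12·τ ≈ -65.3110, π⊥ = -3-12·τ' ≈ -0.6890 ∈ [-1.8, -0.6) ⇒ IN Λ
candidate 9: (m,n)=(0,3) → π∥ = 0+3·τ ≈ 15.5777, π⊥ = 0+3·τ' ≈ -0.5777 ∉ [-1.8, -0.6) ⇒ out

1, 2, 3, 4, 7, 8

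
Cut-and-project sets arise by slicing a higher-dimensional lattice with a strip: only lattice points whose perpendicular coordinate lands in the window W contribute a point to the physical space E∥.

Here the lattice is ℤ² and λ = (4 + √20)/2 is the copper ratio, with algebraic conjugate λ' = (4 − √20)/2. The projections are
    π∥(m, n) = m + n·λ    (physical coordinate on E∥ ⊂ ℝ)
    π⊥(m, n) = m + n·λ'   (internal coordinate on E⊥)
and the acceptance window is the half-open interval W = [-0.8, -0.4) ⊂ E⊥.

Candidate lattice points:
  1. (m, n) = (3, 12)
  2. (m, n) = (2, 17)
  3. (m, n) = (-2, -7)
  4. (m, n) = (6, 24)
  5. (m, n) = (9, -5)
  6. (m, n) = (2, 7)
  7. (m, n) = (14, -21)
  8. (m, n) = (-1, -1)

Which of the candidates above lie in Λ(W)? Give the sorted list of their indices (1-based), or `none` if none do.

8

λ' = (4−√20)/2 ≈ -0.236068.
#1 (3,12): internal coord 3 + (12)·λ' = +0.167184; +0.167184 ∉ [-0.8, -0.4) → out
#2 (2,17): internal coord 2 + (17)·λ' = -2.013156; -2.013156 ∉ [-0.8, -0.4) → out
#3 (-2,-7): internal coord -2 + (-7)·λ' = -0.347524; -0.347524 ∉ [-0.8, -0.4) → out
#4 (6,24): internal coord 6 + (24)·λ' = +0.334369; +0.334369 ∉ [-0.8, -0.4) → out
#5 (9,-5): internal coord 9 + (-5)·λ' = +10.180340; +10.180340 ∉ [-0.8, -0.4) → out
#6 (2,7): internal coord 2 + (7)·λ' = +0.347524; +0.347524 ∉ [-0.8, -0.4) → out
#7 (14,-21): internal coord 14 + (-21)·λ' = +18.957428; +18.957428 ∉ [-0.8, -0.4) → out
#8 (-1,-1): internal coord -1 + (-1)·λ' = -0.763932; -0.763932 ∈ [-0.8, -0.4) → IN Λ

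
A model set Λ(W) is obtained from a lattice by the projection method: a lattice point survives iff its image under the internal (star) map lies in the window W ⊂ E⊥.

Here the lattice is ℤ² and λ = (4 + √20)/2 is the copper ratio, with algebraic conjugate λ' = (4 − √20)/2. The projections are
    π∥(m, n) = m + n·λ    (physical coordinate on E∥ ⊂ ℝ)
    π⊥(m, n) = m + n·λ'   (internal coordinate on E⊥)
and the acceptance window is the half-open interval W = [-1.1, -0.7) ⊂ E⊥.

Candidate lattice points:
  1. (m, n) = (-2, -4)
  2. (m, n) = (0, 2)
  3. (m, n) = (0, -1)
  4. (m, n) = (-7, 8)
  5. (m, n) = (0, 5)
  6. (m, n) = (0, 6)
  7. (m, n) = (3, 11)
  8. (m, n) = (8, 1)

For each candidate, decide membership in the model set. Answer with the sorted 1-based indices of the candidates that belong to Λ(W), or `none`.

1

Numerically λ ≈ 4.2361 and λ' = −1/λ ≈ -0.2361.
[1] lift (-2,-4): star map gives -1.0557; window check -1.1 ≤ -1.0557 < -0.7 is true → IN Λ
[2] lift (0,2): star map gives -0.4721; window check -1.1 ≤ -0.4721 < -0.7 is false → out
[3] lift (0,-1): star map gives 0.2361; window check -1.1 ≤ 0.2361 < -0.7 is false → out
[4] lift (-7,8): star map gives -8.8885; window check -1.1 ≤ -8.8885 < -0.7 is false → out
[5] lift (0,5): star map gives -1.1803; window check -1.1 ≤ -1.1803 < -0.7 is false → out
[6] lift (0,6): star map gives -1.4164; window check -1.1 ≤ -1.4164 < -0.7 is false → out
[7] lift (3,11): star map gives 0.4033; window check -1.1 ≤ 0.4033 < -0.7 is false → out
[8] lift (8,1): star map gives 7.7639; window check -1.1 ≤ 7.7639 < -0.7 is false → out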